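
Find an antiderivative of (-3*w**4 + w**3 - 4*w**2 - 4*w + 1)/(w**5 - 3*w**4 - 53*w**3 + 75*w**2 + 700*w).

Factor the denominator: w*(w - 7)*(w - 5)*(w + 4)*(w + 5).
Partial-fraction decomposition: -693/(200*(w + 5)) + 293/(132*(w + 4)) + 623/(300*(w - 5)) - 2361/(616*(w - 7)) + 1/(700*w).
Integrate each term: A/(w−a) contributes A·log|w−a|.

log(w)/700 - 2361*log(w - 7)/616 + 623*log(w - 5)/300 + 293*log(w + 4)/132 - 693*log(w + 5)/200 + C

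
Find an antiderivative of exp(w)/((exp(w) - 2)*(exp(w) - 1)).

Let u = e^w, du = e^w dw.
The integral becomes ∫ du/((u-1)(u-2)); decompose into partial fractions.

log(exp(w) - 2) - log(exp(w) - 1) + C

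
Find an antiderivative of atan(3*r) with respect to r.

Use integration by parts with u = arctan(3*r), dv = dr.
Then du = 3/(9*r**2 + 1) dr.

r*atan(3*r) - log(9*r**2 + 1)/6 + C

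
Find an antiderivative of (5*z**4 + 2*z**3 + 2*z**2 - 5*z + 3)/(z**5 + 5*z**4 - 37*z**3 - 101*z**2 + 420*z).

log(z)/140 + 1423*log(z - 4)/396 - 31*log(z - 3)/16 - 2953*log(z + 5)/720 + 2291*log(z + 7)/308 + C

Factor the denominator: z*(z - 4)*(z - 3)*(z + 5)*(z + 7).
Partial-fraction decomposition: 2291/(308*(z + 7)) - 2953/(720*(z + 5)) - 31/(16*(z - 3)) + 1423/(396*(z - 4)) + 1/(140*z).
Integrate each term: A/(z−a) contributes A·log|z−a|.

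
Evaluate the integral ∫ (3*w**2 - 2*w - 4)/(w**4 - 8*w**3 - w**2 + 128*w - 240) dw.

61*log(w - 5)/18 - 9*log(w - 4)/2 + 17*log(w - 3)/14 - 13*log(w + 4)/126 + C

Factor the denominator: (w - 5)*(w - 4)*(w - 3)*(w + 4).
Partial-fraction decomposition: -13/(126*(w + 4)) + 17/(14*(w - 3)) - 9/(2*(w - 4)) + 61/(18*(w - 5)).
Integrate each term: A/(w−a) contributes A·log|w−a|.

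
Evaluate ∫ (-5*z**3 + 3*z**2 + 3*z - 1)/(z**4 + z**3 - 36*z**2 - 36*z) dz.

log(z)/36 - 955*log(z - 6)/504 + 4*log(z + 1)/35 - 1169*log(z + 6)/360 + C

Factor the denominator: z*(z - 6)*(z + 1)*(z + 6).
Partial-fraction decomposition: -1169/(360*(z + 6)) + 4/(35*(z + 1)) - 955/(504*(z - 6)) + 1/(36*z).
Integrate each term: A/(z−a) contributes A·log|z−a|.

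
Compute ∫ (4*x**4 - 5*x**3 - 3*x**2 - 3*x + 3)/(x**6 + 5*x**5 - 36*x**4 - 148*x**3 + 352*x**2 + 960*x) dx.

log(x)/320 + 63149*log(x - 4)/388800 - 101*log(x + 2)/864 + 3068*log(x + 5)/1215 - 2059*log(x + 6)/800 - 647/(2160*x - 8640) + C

Factor the denominator: x*(x - 4)**2*(x + 2)*(x + 5)*(x + 6).
Partial-fraction decomposition: -2059/(800*(x + 6)) + 3068/(1215*(x + 5)) - 101/(864*(x + 2)) + 63149/(388800*(x - 4)) + 647/(2160*(x - 4)**2) + 1/(320*x).
Integrate each term; A/(x−a) gives A·log|x−a|; A/(x−a)² gives −A/(x−a).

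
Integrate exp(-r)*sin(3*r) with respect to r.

-exp(-r)*sin(3*r)/10 - 3*exp(-r)*cos(3*r)/10 + C

Let I denote the integral. Integrate by parts with u = sin(3*r), dv = exp(-r) dr, so v = -exp(-r): I = -exp(-r)*sin(3*r) + 3·∫ exp(-r)*cos(3*r) dr.
Apply parts again with u = cos(3*r), dv = exp(-r) dr: ∫ exp(-r)*cos(3*r) dr = -exp(-r)*cos(3*r) − 3·I. Substituting back brings back I: I = -exp(-r)*sin(3*r) - 3*exp(-r)*cos(3*r) − 9·I.
Solving for I: (1 + 9)·I equals the remaining terms, so I = (1/10)·(-exp(-r)*sin(3*r) - 3*exp(-r)*cos(3*r)).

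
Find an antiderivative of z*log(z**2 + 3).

z**2*log(z**2 + 3)/2 - z**2/2 + 3*log(z**2 + 3)/2 + C

Let u = z**2 + 3, so du = (2*z) dz.
The integral becomes (1/2)·∫ log(u) du; integrate by parts with u′=log(u), dv′=du.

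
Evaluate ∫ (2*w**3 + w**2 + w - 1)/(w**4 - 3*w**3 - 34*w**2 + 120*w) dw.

-log(w)/120 + 279*log(w - 5)/55 - 147*log(w - 4)/40 + 403*log(w + 6)/660 + C

Factor the denominator: w*(w - 5)*(w - 4)*(w + 6).
Partial-fraction decomposition: 403/(660*(w + 6)) - 147/(40*(w - 4)) + 279/(55*(w - 5)) - 1/(120*w).
Integrate each term: A/(w−a) contributes A·log|w−a|.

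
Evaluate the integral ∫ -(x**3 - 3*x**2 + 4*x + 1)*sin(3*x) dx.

Use integration by parts with u = x**3 - 3*x**2 + 4*x + 1, dv = -sin(3*x) dx, so v = cos(3*x)/3.
Apply parts 3 times (tabular method): alternate signs, differentiate u down to 0, integrate dv up.

x**3*cos(3*x)/3 - x**2*sin(3*x)/3 - x**2*cos(3*x) + 2*x*sin(3*x)/3 + 10*x*cos(3*x)/9 - 10*sin(3*x)/27 + 5*cos(3*x)/9 + C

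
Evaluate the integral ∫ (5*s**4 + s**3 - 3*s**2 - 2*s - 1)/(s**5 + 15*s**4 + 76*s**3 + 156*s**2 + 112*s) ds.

-log(s)/112 + 753*log(s + 2)/100 - 1175*log(s + 4)/48 + 11528*log(s + 7)/525 + 63/(20*s + 40) + C

Factor the denominator: s*(s + 2)**2*(s + 4)*(s + 7).
Partial-fraction decomposition: 11528/(525*(s + 7)) - 1175/(48*(s + 4)) + 753/(100*(s + 2)) - 63/(20*(s + 2)**2) - 1/(112*s).
Integrate each term; A/(s−a) gives A·log|s−a|; A/(s−a)² gives −A/(s−a).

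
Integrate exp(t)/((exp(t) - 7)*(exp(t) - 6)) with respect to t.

log(exp(t) - 7) - log(exp(t) - 6) + C

Let u = e^t, du = e^t dt.
The integral becomes ∫ du/((u-7)(u-6)); decompose into partial fractions.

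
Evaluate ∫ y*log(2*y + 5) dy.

Use integration by parts with u = log(2*y + 5), dv = y dy.
Then du = 2/(2*y + 5) dy and v = y**2/2.

y**2*log(2*y + 5)/2 - y**2/4 + 5*y/4 - 25*log(2*y + 5)/8 + C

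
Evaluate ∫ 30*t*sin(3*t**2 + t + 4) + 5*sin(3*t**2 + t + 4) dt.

-5*cos(3*t**2 + t + 4) + C

Let u = 3*t**2 + t + 4, so du = (6*t + 1) dt.
Rewriting, the integral becomes 5·∫ sin(u) du = 5·-cos(u).
Substituting back, u = 3*t**2 + t + 4.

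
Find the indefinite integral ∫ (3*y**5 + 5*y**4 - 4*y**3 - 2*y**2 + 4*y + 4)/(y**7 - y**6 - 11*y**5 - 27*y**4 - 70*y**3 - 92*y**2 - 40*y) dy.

-log(y)/10 + 5987*log(y - 5)/18270 - 101*log(y + 1)/450 + log(y + 2)/28 - 113*log(y**2 + 4)/5800 + 1559*atan(y/2)/2900 - 2/(15*y + 15) + C

Factor the denominator: y*(y - 5)*(y + 1)**2*(y + 2)*(y**2 + 4).
Partial-fraction decomposition: -(113*y - 3118)/(2900*(y**2 + 4)) + 1/(28*(y + 2)) - 101/(450*(y + 1)) + 2/(15*(y + 1)**2) + 5987/(18270*(y - 5)) - 1/(10*y).
Integrate each term; A/(y−a) gives A·log|y−a|; the (By+D)/(y²+p²) term gives a log and an atan.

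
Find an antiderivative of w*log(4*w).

w**2*(log(w) + 2*log(2))/2 - w**2/4 + C

Use integration by parts with u = log(4*w), dv = w dw.
Then du = 1/w dw and v = w**2/2.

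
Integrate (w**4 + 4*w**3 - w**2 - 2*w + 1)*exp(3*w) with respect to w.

Use integration by parts with u = w**4 + 4*w**3 - w**2 - 2*w + 1, dv = exp(3*w) dw, so v = exp(3*w)/3.
Apply parts 4 times (tabular method): alternate signs, differentiate u down to 0, integrate dv up.

(27*w**4 + 72*w**3 - 99*w**2 + 12*w + 23)*exp(3*w)/81 + C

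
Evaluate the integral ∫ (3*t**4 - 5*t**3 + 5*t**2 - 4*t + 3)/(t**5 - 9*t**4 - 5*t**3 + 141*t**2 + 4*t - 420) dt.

Factor the denominator: (t - 7)*(t - 5)*(t - 2)*(t + 2)*(t + 3).
Partial-fraction decomposition: 219/(200*(t + 3)) - 17/(36*(t + 2)) + 23/(300*(t - 2)) - 97/(24*(t - 5)) + 1427/(225*(t - 7)).
Integrate each term: A/(t−a) contributes A·log|t−a|.

1427*log(t - 7)/225 - 97*log(t - 5)/24 + 23*log(t - 2)/300 - 17*log(t + 2)/36 + 219*log(t + 3)/200 + C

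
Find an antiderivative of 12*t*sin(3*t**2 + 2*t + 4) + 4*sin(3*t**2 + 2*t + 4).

-2*cos(3*t**2 + 2*t + 4) + C

Let u = 3*t**2 + 2*t + 4, so du = (6*t + 2) dt.
Rewriting, the integral becomes 2·∫ sin(u) du = 2·-cos(u).
Substituting back, u = 3*t**2 + 2*t + 4.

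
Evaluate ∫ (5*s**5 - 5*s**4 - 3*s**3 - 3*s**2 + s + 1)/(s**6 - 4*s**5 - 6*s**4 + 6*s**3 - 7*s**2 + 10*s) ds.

log(s)/10 + 1507*log(s - 5)/455 + log(s - 1)/6 + 229*log(s + 2)/210 + 43*log(s**2 + 1)/260 + 59*atan(s)/130 + C

Factor the denominator: s*(s - 5)*(s - 1)*(s + 2)*(s**2 + 1).
Partial-fraction decomposition: (43*s + 59)/(130*(s**2 + 1)) + 229/(210*(s + 2)) + 1/(6*(s - 1)) + 1507/(455*(s - 5)) + 1/(10*s).
Integrate each term; A/(s−a) gives A·log|s−a|; the (Bs+D)/(s²+p²) term gives a log and an atan.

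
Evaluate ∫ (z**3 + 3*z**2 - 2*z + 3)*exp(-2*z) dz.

Use integration by parts with u = z**3 + 3*z**2 - 2*z + 3, dv = exp(-2*z) dz, so v = -exp(-2*z)/2.
Apply parts 3 times (tabular method): alternate signs, differentiate u down to 0, integrate dv up.

(-4*z**3 - 18*z**2 - 10*z - 17)*exp(-2*z)/8 + C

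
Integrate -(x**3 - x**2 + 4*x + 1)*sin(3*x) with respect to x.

x**3*cos(3*x)/3 - x**2*sin(3*x)/3 - x**2*cos(3*x)/3 + 2*x*sin(3*x)/9 + 10*x*cos(3*x)/9 - 10*sin(3*x)/27 + 11*cos(3*x)/27 + C

Use integration by parts with u = x**3 - x**2 + 4*x + 1, dv = -sin(3*x) dx, so v = cos(3*x)/3.
Apply parts 3 times (tabular method): alternate signs, differentiate u down to 0, integrate dv up.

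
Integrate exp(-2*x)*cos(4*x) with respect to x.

exp(-2*x)*sin(4*x)/5 - exp(-2*x)*cos(4*x)/10 + C

Let I denote the integral. Integrate by parts with u = cos(4*x), dv = exp(-2*x) dx, so v = -exp(-2*x)/2: I = -exp(-2*x)*cos(4*x)/2 − 2·∫ exp(-2*x)*sin(4*x) dx.
Apply parts again with u = sin(4*x), dv = exp(-2*x) dx: ∫ exp(-2*x)*sin(4*x) dx = -exp(-2*x)*sin(4*x)/2 + 2·I. Substituting back brings back I: I = exp(-2*x)*sin(4*x) - exp(-2*x)*cos(4*x)/2 − 4·I.
Solving for I: (1 + 4)·I equals the remaining terms, so I = (1/5)·(exp(-2*x)*sin(4*x) - exp(-2*x)*cos(4*x)/2).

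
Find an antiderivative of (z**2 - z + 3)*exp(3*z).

(9*z**2 - 15*z + 32)*exp(3*z)/27 + C

Use integration by parts with u = z**2 - z + 3, dv = exp(3*z) dz, so v = exp(3*z)/3.
Apply parts 2 times (tabular method): alternate signs, differentiate u down to 0, integrate dv up.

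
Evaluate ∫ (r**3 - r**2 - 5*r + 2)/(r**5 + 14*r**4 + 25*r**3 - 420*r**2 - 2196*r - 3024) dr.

Factor the denominator: (r - 6)*(r + 3)*(r + 4)*(r + 6)*(r + 7).
Partial-fraction decomposition: -355/(156*(r + 7)) + 55/(18*(r + 6)) - 29/(30*(r + 4)) + 19/(108*(r + 3)) + 19/(1755*(r - 6)).
Integrate each term: A/(r−a) contributes A·log|r−a|.

19*log(r - 6)/1755 + 19*log(r + 3)/108 - 29*log(r + 4)/30 + 55*log(r + 6)/18 - 355*log(r + 7)/156 + C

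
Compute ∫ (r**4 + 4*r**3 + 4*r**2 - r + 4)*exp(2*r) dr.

Use integration by parts with u = r**4 + 4*r**3 + 4*r**2 - r + 4, dv = exp(2*r) dr, so v = exp(2*r)/2.
Apply parts 4 times (tabular method): alternate signs, differentiate u down to 0, integrate dv up.

(r**4 + 2*r**3 + r**2 - 2*r + 5)*exp(2*r)/2 + C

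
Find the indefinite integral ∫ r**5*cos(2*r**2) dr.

r**4*sin(2*r**2)/4 + r**2*cos(2*r**2)/4 - sin(2*r**2)/8 + C

Let u = r², du = 2r dr; rewrite as (1/2)∫ u^2·cos(2u) du.
Now integrate by parts 2 times.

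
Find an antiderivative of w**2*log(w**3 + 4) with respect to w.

w**3*log(w**3 + 4)/3 - w**3/3 + 4*log(w**3 + 4)/3 + C

Let u = w**3 + 4, so du = (3*w**2) dw.
The integral becomes (1/3)·∫ log(u) du; integrate by parts with u′=log(u), dv′=du.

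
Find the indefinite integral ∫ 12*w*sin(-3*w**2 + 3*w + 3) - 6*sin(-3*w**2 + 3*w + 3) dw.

Let u = 3*w**2 - 3*w - 3, so du = (6*w - 3) dw.
Rewriting, the integral becomes -2·∫ sin(u) du = -2·-cos(u).
Substituting back, u = 3*w**2 - 3*w - 3.

2*cos(-3*w**2 + 3*w + 3) + C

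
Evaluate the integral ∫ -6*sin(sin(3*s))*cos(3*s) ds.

2*cos(sin(3*s)) + C

Let u = sin(3*s), so du = (3*cos(3*s)) ds.
Rewriting, the integral becomes -2·∫ sin(u) du = -2·-cos(u).
Substituting back, u = sin(3*s).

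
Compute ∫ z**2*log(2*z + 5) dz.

Use integration by parts with u = log(2*z + 5), dv = z**2 dz.
Then du = 2/(2*z + 5) dz and v = z**3/3.

z**3*log(2*z + 5)/3 - z**3/9 + 5*z**2/12 - 25*z/12 + 125*log(2*z + 5)/24 + C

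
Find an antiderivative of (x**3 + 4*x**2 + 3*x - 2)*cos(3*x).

x**3*sin(3*x)/3 + 4*x**2*sin(3*x)/3 + x**2*cos(3*x)/3 + 7*x*sin(3*x)/9 + 8*x*cos(3*x)/9 - 26*sin(3*x)/27 + 7*cos(3*x)/27 + C

Use integration by parts with u = x**3 + 4*x**2 + 3*x - 2, dv = cos(3*x) dx, so v = sin(3*x)/3.
Apply parts 3 times (tabular method): alternate signs, differentiate u down to 0, integrate dv up.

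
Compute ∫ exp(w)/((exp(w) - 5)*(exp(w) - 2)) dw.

log(exp(w) - 5)/3 - log(exp(w) - 2)/3 + C

Let u = e^w, du = e^w dw.
The integral becomes ∫ du/((u-5)(u-2)); decompose into partial fractions.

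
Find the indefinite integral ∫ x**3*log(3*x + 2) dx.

x**4*log(3*x + 2)/4 - x**4/16 + x**3/18 - x**2/18 + 2*x/27 - 4*log(3*x + 2)/81 + C

Use integration by parts with u = log(3*x + 2), dv = x**3 dx.
Then du = 3/(3*x + 2) dx and v = x**4/4.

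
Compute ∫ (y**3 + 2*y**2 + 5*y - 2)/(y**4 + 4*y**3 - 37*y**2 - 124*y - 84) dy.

Factor the denominator: (y - 6)*(y + 1)*(y + 2)*(y + 7).
Partial-fraction decomposition: 47/(65*(y + 7)) - 3/(10*(y + 2)) + 1/(7*(y + 1)) + 79/(182*(y - 6)).
Integrate each term: A/(y−a) contributes A·log|y−a|.

79*log(y - 6)/182 + log(y + 1)/7 - 3*log(y + 2)/10 + 47*log(y + 7)/65 + C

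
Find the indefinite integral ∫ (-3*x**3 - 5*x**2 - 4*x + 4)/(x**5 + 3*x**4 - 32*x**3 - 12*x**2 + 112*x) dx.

Factor the denominator: x*(x - 4)*(x - 2)*(x + 2)*(x + 7).
Partial-fraction decomposition: 272/(1155*(x + 7)) - 1/(15*(x + 2)) + 1/(3*(x - 2)) - 71/(132*(x - 4)) + 1/(28*x).
Integrate each term: A/(x−a) contributes A·log|x−a|.

log(x)/28 - 71*log(x - 4)/132 + log(x - 2)/3 - log(x + 2)/15 + 272*log(x + 7)/1155 + C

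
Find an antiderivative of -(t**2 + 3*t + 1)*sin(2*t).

Use integration by parts with u = t**2 + 3*t + 1, dv = -sin(2*t) dt, so v = cos(2*t)/2.
Apply parts 2 times (tabular method): alternate signs, differentiate u down to 0, integrate dv up.

t**2*cos(2*t)/2 - t*sin(2*t)/2 + 3*t*cos(2*t)/2 - 3*sin(2*t)/4 + cos(2*t)/4 + C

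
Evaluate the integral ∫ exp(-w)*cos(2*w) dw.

Let I denote the integral. Integrate by parts with u = cos(2*w), dv = exp(-w) dw, so v = -exp(-w): I = -exp(-w)*cos(2*w) − 2·∫ exp(-w)*sin(2*w) dw.
Apply parts again with u = sin(2*w), dv = exp(-w) dw: ∫ exp(-w)*sin(2*w) dw = -exp(-w)*sin(2*w) + 2·I. Substituting back brings back I: I = 2*exp(-w)*sin(2*w) - exp(-w)*cos(2*w) − 4·I.
Solving for I: (1 + 4)·I equals the remaining terms, so I = (1/5)·(2*exp(-w)*sin(2*w) - exp(-w)*cos(2*w)).

2*exp(-w)*sin(2*w)/5 - exp(-w)*cos(2*w)/5 + C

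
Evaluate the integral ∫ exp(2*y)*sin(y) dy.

2*exp(2*y)*sin(y)/5 - exp(2*y)*cos(y)/5 + C

Let I denote the integral. Integrate by parts with u = sin(y), dv = exp(2*y) dy, so v = exp(2*y)/2: I = exp(2*y)*sin(y)/2 − (1/2)·∫ exp(2*y)*cos(y) dy.
Apply parts again with u = cos(y), dv = exp(2*y) dy: ∫ exp(2*y)*cos(y) dy = exp(2*y)*cos(y)/2 + (1/2)·I. Substituting back brings back I: I = exp(2*y)*sin(y)/2 - exp(2*y)*cos(y)/4 − (1/4)·I.
Solving for I: (1 + 1/4)·I equals the remaining terms, so I = (4/5)·(exp(2*y)*sin(y)/2 - exp(2*y)*cos(y)/4).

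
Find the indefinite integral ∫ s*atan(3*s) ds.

s**2*atan(3*s)/2 - s/6 + atan(3*s)/18 + C

Use integration by parts with u = arctan(3*s), dv = s ds.
Then du = 3/(9*s**2 + 1) ds.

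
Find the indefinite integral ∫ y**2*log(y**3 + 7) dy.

Let u = y**3 + 7, so du = (3*y**2) dy.
The integral becomes (1/3)·∫ log(u) du; integrate by parts with u′=log(u), dv′=du.

y**3*log(y**3 + 7)/3 - y**3/3 + 7*log(y**3 + 7)/3 + C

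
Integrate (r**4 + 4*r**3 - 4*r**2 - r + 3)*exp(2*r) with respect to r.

Use integration by parts with u = r**4 + 4*r**3 - 4*r**2 - r + 3, dv = exp(2*r) dr, so v = exp(2*r)/2.
Apply parts 4 times (tabular method): alternate signs, differentiate u down to 0, integrate dv up.

(r**4 + 2*r**3 - 7*r**2 + 6*r)*exp(2*r)/2 + C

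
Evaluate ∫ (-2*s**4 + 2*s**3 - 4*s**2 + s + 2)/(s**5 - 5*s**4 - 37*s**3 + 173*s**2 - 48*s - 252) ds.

-331*log(s - 7)/160 + 139*log(s - 3)/144 - 7*log(s - 2)/30 + 7*log(s + 1)/480 - 61*log(s + 6)/90 + C

Factor the denominator: (s - 7)*(s - 3)*(s - 2)*(s + 1)*(s + 6).
Partial-fraction decomposition: -61/(90*(s + 6)) + 7/(480*(s + 1)) - 7/(30*(s - 2)) + 139/(144*(s - 3)) - 331/(160*(s - 7)).
Integrate each term: A/(s−a) contributes A·log|s−a|.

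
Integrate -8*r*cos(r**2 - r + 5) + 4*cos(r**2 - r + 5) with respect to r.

Let u = r**2 - r + 5, so du = (2*r - 1) dr.
Rewriting, the integral becomes -4·∫ cos(u) du = -4·sin(u).
Substituting back, u = r**2 - r + 5.

-4*sin(r**2 - r + 5) + C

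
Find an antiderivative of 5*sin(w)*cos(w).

5*sin(w)**2/2 + C

Let u = sin(w), so du = (cos(w)) dw.
Rewriting, the integral becomes 5·∫ u^1 du = 5·u^2/2.
Substituting back, u = sin(w).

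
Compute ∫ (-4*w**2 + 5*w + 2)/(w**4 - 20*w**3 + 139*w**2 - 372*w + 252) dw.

Factor the denominator: (w - 7)*(w - 6)**2*(w - 1).
Partial-fraction decomposition: -1/(50*(w - 1)) + 663/(25*(w - 6)) + 112/(5*(w - 6)**2) - 53/(2*(w - 7)).
Integrate each term; A/(w−a) gives A·log|w−a|; A/(w−a)² gives −A/(w−a).

-53*log(w - 7)/2 + 663*log(w - 6)/25 - log(w - 1)/50 - 112/(5*w - 30) + C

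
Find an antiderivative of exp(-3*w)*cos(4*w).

Let I denote the integral. Integrate by parts with u = cos(4*w), dv = exp(-3*w) dw, so v = -exp(-3*w)/3: I = -exp(-3*w)*cos(4*w)/3 − (4/3)·∫ exp(-3*w)*sin(4*w) dw.
Apply parts again with u = sin(4*w), dv = exp(-3*w) dw: ∫ exp(-3*w)*sin(4*w) dw = -exp(-3*w)*sin(4*w)/3 + (4/3)·I. Substituting back brings back I: I = 4*exp(-3*w)*sin(4*w)/9 - exp(-3*w)*cos(4*w)/3 − (16/9)·I.
Solving for I: (1 + 16/9)·I equals the remaining terms, so I = (9/25)·(4*exp(-3*w)*sin(4*w)/9 - exp(-3*w)*cos(4*w)/3).

4*exp(-3*w)*sin(4*w)/25 - 3*exp(-3*w)*cos(4*w)/25 + C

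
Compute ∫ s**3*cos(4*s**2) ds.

Let u = s², du = 2s ds; rewrite as (1/2)∫ u^1·cos(4u) du.
Now integrate by parts 1 time.

s**2*sin(4*s**2)/8 + cos(4*s**2)/32 + C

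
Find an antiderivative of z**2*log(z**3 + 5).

z**3*log(z**3 + 5)/3 - z**3/3 + 5*log(z**3 + 5)/3 + C

Let u = z**3 + 5, so du = (3*z**2) dz.
The integral becomes (1/3)·∫ log(u) du; integrate by parts with u′=log(u), dv′=du.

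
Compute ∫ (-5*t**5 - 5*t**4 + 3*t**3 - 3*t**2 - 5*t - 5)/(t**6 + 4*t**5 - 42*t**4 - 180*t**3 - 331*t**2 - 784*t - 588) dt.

Factor the denominator: (t - 7)*(t + 1)*(t + 3)*(t + 7)*(t**2 + 4).
Partial-fraction decomposition: -(389*t - 1479)/(3445*(t**2 + 4)) - 5907/(1484*(t + 7)) + 89/(130*(t + 3)) + 1/(80*(t + 1)) - 47599/(29680*(t - 7)).
Integrate each term; A/(t−a) gives A·log|t−a|; the (Bt+D)/(t²+p²) term gives a log and an atan.

-47599*log(t - 7)/29680 + log(t + 1)/80 + 89*log(t + 3)/130 - 5907*log(t + 7)/1484 - 389*log(t**2 + 4)/6890 + 1479*atan(t/2)/6890 + C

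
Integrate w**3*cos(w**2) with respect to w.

Let u = w², du = 2w dw; rewrite as (1/2)∫ u^1·cos(1u) du.
Now integrate by parts 1 time.

w**2*sin(w**2)/2 + cos(w**2)/2 + C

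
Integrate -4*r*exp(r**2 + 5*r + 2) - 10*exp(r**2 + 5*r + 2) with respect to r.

Let u = r**2 + 5*r + 2, so du = (2*r + 5) dr.
Rewriting, the integral becomes -2·∫ e^u du = -2·e^u.
Substituting back, u = r**2 + 5*r + 2.

-2*exp(r**2 + 5*r + 2) + C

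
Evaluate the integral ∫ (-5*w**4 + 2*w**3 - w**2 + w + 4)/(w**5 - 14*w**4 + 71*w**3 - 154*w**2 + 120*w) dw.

log(w)/30 - 2891*log(w - 5)/30 + 145*log(w - 4) - 353*log(w - 3)/6 + 31*log(w - 2)/6 + C

Factor the denominator: w*(w - 5)*(w - 4)*(w - 3)*(w - 2).
Partial-fraction decomposition: 31/(6*(w - 2)) - 353/(6*(w - 3)) + 145/(w - 4) - 2891/(30*(w - 5)) + 1/(30*w).
Integrate each term: A/(w−a) contributes A·log|w−a|.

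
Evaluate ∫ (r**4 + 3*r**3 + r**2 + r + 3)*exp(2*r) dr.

Use integration by parts with u = r**4 + 3*r**3 + r**2 + r + 3, dv = exp(2*r) dr, so v = exp(2*r)/2.
Apply parts 4 times (tabular method): alternate signs, differentiate u down to 0, integrate dv up.

(4*r**4 + 4*r**3 - 2*r**2 + 6*r + 9)*exp(2*r)/8 + C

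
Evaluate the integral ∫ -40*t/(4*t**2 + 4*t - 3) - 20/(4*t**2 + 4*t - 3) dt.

-5*log(4*t**2 + 4*t - 3) + C

Let u = 4*t**2 + 4*t - 3, so du = (8*t + 4) dt.
Rewriting, the integral becomes -5·∫ 1/u du = -5·log(u).
Substituting back, u = 4*t**2 + 4*t - 3.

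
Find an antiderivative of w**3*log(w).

Use integration by parts with u = log(w), dv = w**3 dw.
Then du = 1/w dw and v = w**4/4.

w**4*log(w)/4 - w**4/16 + C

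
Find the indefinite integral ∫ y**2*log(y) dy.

y**3*log(y)/3 - y**3/9 + C

Use integration by parts with u = log(y), dv = y**2 dy.
Then du = 1/y dy and v = y**3/3.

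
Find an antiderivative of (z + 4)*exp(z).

(z + 3)*exp(z) + C

Use integration by parts with u = z + 4, dv = exp(z) dz, so v = exp(z).
Apply parts 1 times (tabular method): alternate signs, differentiate u down to 0, integrate dv up.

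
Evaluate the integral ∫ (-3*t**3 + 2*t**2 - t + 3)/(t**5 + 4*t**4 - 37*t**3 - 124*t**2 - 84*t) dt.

Factor the denominator: t*(t - 6)*(t + 1)*(t + 2)*(t + 7).
Partial-fraction decomposition: 379/(910*(t + 7)) - 37/(80*(t + 2)) + 3/(14*(t + 1)) - 193/(1456*(t - 6)) - 1/(28*t).
Integrate each term: A/(t−a) contributes A·log|t−a|.

-log(t)/28 - 193*log(t - 6)/1456 + 3*log(t + 1)/14 - 37*log(t + 2)/80 + 379*log(t + 7)/910 + C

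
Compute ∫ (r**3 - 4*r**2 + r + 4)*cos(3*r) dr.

r**3*sin(3*r)/3 - 4*r**2*sin(3*r)/3 + r**2*cos(3*r)/3 + r*sin(3*r)/9 - 8*r*cos(3*r)/9 + 44*sin(3*r)/27 + cos(3*r)/27 + C

Use integration by parts with u = r**3 - 4*r**2 + r + 4, dv = cos(3*r) dr, so v = sin(3*r)/3.
Apply parts 3 times (tabular method): alternate signs, differentiate u down to 0, integrate dv up.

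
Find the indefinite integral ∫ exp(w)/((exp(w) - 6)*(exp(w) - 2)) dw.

log(exp(w) - 6)/4 - log(exp(w) - 2)/4 + C

Let u = e^w, du = e^w dw.
The integral becomes ∫ du/((u-2)(u-6)); decompose into partial fractions.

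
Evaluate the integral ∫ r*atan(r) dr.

Use integration by parts with u = arctan(r), dv = r dr.
Then du = 1/(r**2 + 1) dr.

r**2*atan(r)/2 - r/2 + atan(r)/2 + C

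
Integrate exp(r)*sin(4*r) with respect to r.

Let I denote the integral. Integrate by parts with u = sin(4*r), dv = exp(r) dr, so v = exp(r): I = exp(r)*sin(4*r) − 4·∫ exp(r)*cos(4*r) dr.
Apply parts again with u = cos(4*r), dv = exp(r) dr: ∫ exp(r)*cos(4*r) dr = exp(r)*cos(4*r) + 4·I. Substituting back brings back I: I = exp(r)*sin(4*r) - 4*exp(r)*cos(4*r) − 16·I.
Solving for I: (1 + 16)·I equals the remaining terms, so I = (1/17)·(exp(r)*sin(4*r) - 4*exp(r)*cos(4*r)).

exp(r)*sin(4*r)/17 - 4*exp(r)*cos(4*r)/17 + C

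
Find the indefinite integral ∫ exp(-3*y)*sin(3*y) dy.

Let I denote the integral. Integrate by parts with u = sin(3*y), dv = exp(-3*y) dy, so v = -exp(-3*y)/3: I = -exp(-3*y)*sin(3*y)/3 + ∫ exp(-3*y)*cos(3*y) dy.
Apply parts again with u = cos(3*y), dv = exp(-3*y) dy: ∫ exp(-3*y)*cos(3*y) dy = -exp(-3*y)*cos(3*y)/3 − I. Substituting back brings back I: I = -exp(-3*y)*sin(3*y)/3 - exp(-3*y)*cos(3*y)/3 − I.
Solving for I: (1 + 1)·I equals the remaining terms, so I = (1/2)·(-exp(-3*y)*sin(3*y)/3 - exp(-3*y)*cos(3*y)/3).

-exp(-3*y)*sin(3*y)/6 - exp(-3*y)*cos(3*y)/6 + C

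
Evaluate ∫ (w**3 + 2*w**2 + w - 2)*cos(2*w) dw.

w**3*sin(2*w)/2 + w**2*sin(2*w) + 3*w**2*cos(2*w)/4 - w*sin(2*w)/4 + w*cos(2*w) - 3*sin(2*w)/2 - cos(2*w)/8 + C

Use integration by parts with u = w**3 + 2*w**2 + w - 2, dv = cos(2*w) dw, so v = sin(2*w)/2.
Apply parts 3 times (tabular method): alternate signs, differentiate u down to 0, integrate dv up.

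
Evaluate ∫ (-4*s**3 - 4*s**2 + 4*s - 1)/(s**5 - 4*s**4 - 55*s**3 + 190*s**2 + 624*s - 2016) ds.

-1541*log(s - 7)/1716 + 61*log(s - 4)/48 - 19*log(s - 3)/36 - 25*log(s + 4)/176 + 139*log(s + 6)/468 + C

Factor the denominator: (s - 7)*(s - 4)*(s - 3)*(s + 4)*(s + 6).
Partial-fraction decomposition: 139/(468*(s + 6)) - 25/(176*(s + 4)) - 19/(36*(s - 3)) + 61/(48*(s - 4)) - 1541/(1716*(s - 7)).
Integrate each term: A/(s−a) contributes A·log|s−a|.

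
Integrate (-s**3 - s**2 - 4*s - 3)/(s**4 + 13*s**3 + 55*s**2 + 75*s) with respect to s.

Factor the denominator: s*(s + 3)*(s + 5)**2.
Partial-fraction decomposition: 129/(100*(s + 5)) + 117/(10*(s + 5)**2) - 9/(4*(s + 3)) - 1/(25*s).
Integrate each term; A/(s−a) gives A·log|s−a|; A/(s−a)² gives −A/(s−a).

-log(s)/25 - 9*log(s + 3)/4 + 129*log(s + 5)/100 - 117/(10*s + 50) + C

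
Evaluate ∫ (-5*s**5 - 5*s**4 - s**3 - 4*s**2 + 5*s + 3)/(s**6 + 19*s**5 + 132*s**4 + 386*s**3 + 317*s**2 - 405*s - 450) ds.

-log(s - 1)/288 + log(s + 1)/64 + 263*log(s + 3)/32 + 170363*log(s + 5)/576 - 309*log(s + 6) + 12503/(48*s + 240) + C

Factor the denominator: (s - 1)*(s + 1)*(s + 3)*(s + 5)**2*(s + 6).
Partial-fraction decomposition: -309/(s + 6) + 170363/(576*(s + 5)) - 12503/(48*(s + 5)**2) + 263/(32*(s + 3)) + 1/(64*(s + 1)) - 1/(288*(s - 1)).
Integrate each term; A/(s−a) gives A·log|s−a|; A/(s−a)² gives −A/(s−a).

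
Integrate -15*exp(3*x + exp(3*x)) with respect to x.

-5*exp(exp(3*x)) + C

Let u = exp(3*x), so du = (3*exp(3*x)) dx.
Rewriting, the integral becomes -5·∫ e^u du = -5·e^u.
Substituting back, u = exp(3*x).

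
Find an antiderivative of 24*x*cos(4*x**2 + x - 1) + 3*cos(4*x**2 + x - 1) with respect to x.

Let u = 4*x**2 + x - 1, so du = (8*x + 1) dx.
Rewriting, the integral becomes 3·∫ cos(u) du = 3·sin(u).
Substituting back, u = 4*x**2 + x - 1.

3*sin(4*x**2 + x - 1) + C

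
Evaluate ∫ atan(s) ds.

s*atan(s) - log(s**2 + 1)/2 + C

Use integration by parts with u = arctan(s), dv = ds.
Then du = 1/(s**2 + 1) ds.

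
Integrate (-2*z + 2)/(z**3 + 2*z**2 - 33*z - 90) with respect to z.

-10*log(z - 6)/99 - 4*log(z + 3)/9 + 6*log(z + 5)/11 + C

Factor the denominator: (z - 6)*(z + 3)*(z + 5).
Partial-fraction decomposition: 6/(11*(z + 5)) - 4/(9*(z + 3)) - 10/(99*(z - 6)).
Integrate each term: A/(z−a) contributes A·log|z−a|.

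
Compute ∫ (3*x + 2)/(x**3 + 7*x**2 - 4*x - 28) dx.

2*log(x - 2)/9 + log(x + 2)/5 - 19*log(x + 7)/45 + C

Factor the denominator: (x - 2)*(x + 2)*(x + 7).
Partial-fraction decomposition: -19/(45*(x + 7)) + 1/(5*(x + 2)) + 2/(9*(x - 2)).
Integrate each term: A/(x−a) contributes A·log|x−a|.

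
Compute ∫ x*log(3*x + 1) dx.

x**2*log(3*x + 1)/2 - x**2/4 + x/6 - log(3*x + 1)/18 + C

Use integration by parts with u = log(3*x + 1), dv = x dx.
Then du = 3/(3*x + 1) dx and v = x**2/2.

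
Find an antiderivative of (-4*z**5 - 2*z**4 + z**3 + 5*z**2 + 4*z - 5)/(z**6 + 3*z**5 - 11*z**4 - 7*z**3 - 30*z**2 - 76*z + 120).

Factor the denominator: (z - 3)*(z - 1)*(z + 2)*(z + 5)*(z**2 + 4).
Partial-fraction decomposition: -(8551*z - 1894)/(15080*(z**2 + 4)) - 11225/(4176*(z + 5)) + 19/(72*(z + 2)) + 1/(180*(z - 1)) - 211/(208*(z - 3)).
Integrate each term; A/(z−a) gives A·log|z−a|; the (Bz+D)/(z²+p²) term gives a log and an atan.

-211*log(z - 3)/208 + log(z - 1)/180 + 19*log(z + 2)/72 - 11225*log(z + 5)/4176 - 8551*log(z**2 + 4)/30160 + 947*atan(z/2)/15080 + C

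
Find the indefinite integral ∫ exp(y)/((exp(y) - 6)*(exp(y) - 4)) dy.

Let u = e^y, du = e^y dy.
The integral becomes ∫ du/((u-6)(u-4)); decompose into partial fractions.

log(exp(y) - 6)/2 - log(exp(y) - 4)/2 + C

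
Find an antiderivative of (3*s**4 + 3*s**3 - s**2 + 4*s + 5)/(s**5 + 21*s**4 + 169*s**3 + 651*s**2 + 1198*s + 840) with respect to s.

17*log(s + 2)/30 - 73*log(s + 3)/4 + 183*log(s + 4)/2 - 365*log(s + 5)/3 + 1017*log(s + 7)/20 + C

Factor the denominator: (s + 2)*(s + 3)*(s + 4)*(s + 5)*(s + 7).
Partial-fraction decomposition: 1017/(20*(s + 7)) - 365/(3*(s + 5)) + 183/(2*(s + 4)) - 73/(4*(s + 3)) + 17/(30*(s + 2)).
Integrate each term: A/(s−a) contributes A·log|s−a|.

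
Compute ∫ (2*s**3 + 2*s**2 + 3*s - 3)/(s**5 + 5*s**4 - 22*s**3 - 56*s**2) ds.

-117*log(s)/1568 + 169*log(s - 4)/1056 + 17*log(s + 2)/120 - 612*log(s + 7)/2695 - 3/(56*s) + C

Factor the denominator: s**2*(s - 4)*(s + 2)*(s + 7).
Partial-fraction decomposition: -612/(2695*(s + 7)) + 17/(120*(s + 2)) + 169/(1056*(s - 4)) - 117/(1568*s) + 3/(56*s**2).
Integrate each term; A/(s−a) gives A·log|s−a|; A/(s−a)² gives −A/(s−a).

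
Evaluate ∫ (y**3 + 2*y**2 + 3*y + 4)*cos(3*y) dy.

Use integration by parts with u = y**3 + 2*y**2 + 3*y + 4, dv = cos(3*y) dy, so v = sin(3*y)/3.
Apply parts 3 times (tabular method): alternate signs, differentiate u down to 0, integrate dv up.

y**3*sin(3*y)/3 + 2*y**2*sin(3*y)/3 + y**2*cos(3*y)/3 + 7*y*sin(3*y)/9 + 4*y*cos(3*y)/9 + 32*sin(3*y)/27 + 7*cos(3*y)/27 + C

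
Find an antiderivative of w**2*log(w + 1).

Use integration by parts with u = log(w + 1), dv = w**2 dw.
Then du = 1/(w + 1) dw and v = w**3/3.

w**3*log(w + 1)/3 - w**3/9 + w**2/6 - w/3 + log(w + 1)/3 + C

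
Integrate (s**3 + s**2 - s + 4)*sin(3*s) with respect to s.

-s**3*cos(3*s)/3 + s**2*sin(3*s)/3 - s**2*cos(3*s)/3 + 2*s*sin(3*s)/9 + 5*s*cos(3*s)/9 - 5*sin(3*s)/27 - 34*cos(3*s)/27 + C

Use integration by parts with u = s**3 + s**2 - s + 4, dv = sin(3*s) ds, so v = -cos(3*s)/3.
Apply parts 3 times (tabular method): alternate signs, differentiate u down to 0, integrate dv up.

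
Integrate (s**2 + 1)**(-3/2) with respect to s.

s/sqrt(s**2 + 1) + C

Substitute s = tan(θ), so ds = sec(θ)^2 dθ and the radical becomes sqrt(s**2 + 1) = sec(θ) by the Pythagorean identity.
Integrate the resulting trig expression in θ, then back-substitute tan(θ) = s, sec(θ) = sqrt(s**2 + 1) (absorbing any constant into C).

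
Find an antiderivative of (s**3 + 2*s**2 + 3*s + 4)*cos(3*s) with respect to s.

Use integration by parts with u = s**3 + 2*s**2 + 3*s + 4, dv = cos(3*s) ds, so v = sin(3*s)/3.
Apply parts 3 times (tabular method): alternate signs, differentiate u down to 0, integrate dv up.

s**3*sin(3*s)/3 + 2*s**2*sin(3*s)/3 + s**2*cos(3*s)/3 + 7*s*sin(3*s)/9 + 4*s*cos(3*s)/9 + 32*sin(3*s)/27 + 7*cos(3*s)/27 + C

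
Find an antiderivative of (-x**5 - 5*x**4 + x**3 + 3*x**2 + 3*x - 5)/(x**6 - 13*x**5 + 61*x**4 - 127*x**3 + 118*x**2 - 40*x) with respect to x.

log(x)/8 - 151*log(x - 5)/6 + 2185*log(x - 4)/72 - 91*log(x - 2)/12 + 23*log(x - 1)/18 - 1/(3*x - 3) + C

Factor the denominator: x*(x - 5)*(x - 4)*(x - 2)*(x - 1)**2.
Partial-fraction decomposition: 23/(18*(x - 1)) + 1/(3*(x - 1)**2) - 91/(12*(x - 2)) + 2185/(72*(x - 4)) - 151/(6*(x - 5)) + 1/(8*x).
Integrate each term; A/(x−a) gives A·log|x−a|; A/(x−a)² gives −A/(x−a).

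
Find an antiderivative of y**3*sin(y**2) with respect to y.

-y**2*cos(y**2)/2 + sin(y**2)/2 + C

Let u = y², du = 2y dy; rewrite as (1/2)∫ u^1·sin(1u) du.
Now integrate by parts 1 time.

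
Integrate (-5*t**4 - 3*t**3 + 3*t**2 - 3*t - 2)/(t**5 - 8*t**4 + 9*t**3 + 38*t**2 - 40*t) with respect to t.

Factor the denominator: t*(t - 5)*(t - 4)*(t - 1)*(t + 2).
Partial-fraction decomposition: -10/(63*(t + 2)) - 5/(18*(t - 1)) + 719/(36*(t - 4)) - 1721/(70*(t - 5)) + 1/(20*t).
Integrate each term: A/(t−a) contributes A·log|t−a|.

log(t)/20 - 1721*log(t - 5)/70 + 719*log(t - 4)/36 - 5*log(t - 1)/18 - 10*log(t + 2)/63 + C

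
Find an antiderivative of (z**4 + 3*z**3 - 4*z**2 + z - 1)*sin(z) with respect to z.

Use integration by parts with u = z**4 + 3*z**3 - 4*z**2 + z - 1, dv = sin(z) dz, so v = -cos(z).
Apply parts 4 times (tabular method): alternate signs, differentiate u down to 0, integrate dv up.

-z**4*cos(z) + 4*z**3*sin(z) - 3*z**3*cos(z) + 9*z**2*sin(z) + 16*z**2*cos(z) - 32*z*sin(z) + 17*z*cos(z) - 17*sin(z) - 31*cos(z) + C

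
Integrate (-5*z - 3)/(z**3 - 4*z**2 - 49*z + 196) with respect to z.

-19*log(z - 7)/21 + 23*log(z - 4)/33 + 16*log(z + 7)/77 + C

Factor the denominator: (z - 7)*(z - 4)*(z + 7).
Partial-fraction decomposition: 16/(77*(z + 7)) + 23/(33*(z - 4)) - 19/(21*(z - 7)).
Integrate each term: A/(z−a) contributes A·log|z−a|.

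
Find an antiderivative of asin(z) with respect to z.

Use integration by parts with u = arcsin(z), dv = dz.
Then du = 1/sqrt(-z**2 + 1) dz.

z*asin(z) + sqrt(-z**2 + 1) + C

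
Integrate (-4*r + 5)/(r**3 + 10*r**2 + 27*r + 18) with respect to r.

9*log(r + 1)/10 - 17*log(r + 3)/6 + 29*log(r + 6)/15 + C

Factor the denominator: (r + 1)*(r + 3)*(r + 6).
Partial-fraction decomposition: 29/(15*(r + 6)) - 17/(6*(r + 3)) + 9/(10*(r + 1)).
Integrate each term: A/(r−a) contributes A·log|r−a|.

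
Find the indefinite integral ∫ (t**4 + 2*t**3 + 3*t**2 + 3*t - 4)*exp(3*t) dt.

Use integration by parts with u = t**4 + 2*t**3 + 3*t**2 + 3*t - 4, dv = exp(3*t) dt, so v = exp(3*t)/3.
Apply parts 4 times (tabular method): alternate signs, differentiate u down to 0, integrate dv up.

(27*t**4 + 18*t**3 + 63*t**2 + 39*t - 121)*exp(3*t)/81 + C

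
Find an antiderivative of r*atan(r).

r**2*atan(r)/2 - r/2 + atan(r)/2 + C

Use integration by parts with u = arctan(r), dv = r dr.
Then du = 1/(r**2 + 1) dr.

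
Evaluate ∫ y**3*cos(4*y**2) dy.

Let u = y², du = 2y dy; rewrite as (1/2)∫ u^1·cos(4u) du.
Now integrate by parts 1 time.

y**2*sin(4*y**2)/8 + cos(4*y**2)/32 + C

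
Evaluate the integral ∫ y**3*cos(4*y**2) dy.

Let u = y², du = 2y dy; rewrite as (1/2)∫ u^1·cos(4u) du.
Now integrate by parts 1 time.

y**2*sin(4*y**2)/8 + cos(4*y**2)/32 + C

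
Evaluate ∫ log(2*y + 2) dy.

y*log(2*y + 2) - y + log(y + 1) + C

Use integration by parts with u = log(2*y + 2), dv = dy.
Then du = 2/(2*y + 2) dy and v = y.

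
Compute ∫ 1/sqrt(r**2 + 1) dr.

Substitute r = tan(θ), so dr = sec(θ)^2 dθ and the radical becomes sqrt(r**2 + 1) = sec(θ) by the Pythagorean identity.
Integrate the resulting trig expression in θ, then back-substitute tan(θ) = r, sec(θ) = sqrt(r**2 + 1) (absorbing any constant into C).

log(r + sqrt(r**2 + 1)) + C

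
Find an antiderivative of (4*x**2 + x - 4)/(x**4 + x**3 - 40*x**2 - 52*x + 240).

Factor the denominator: (x - 6)*(x - 2)*(x + 4)*(x + 5).
Partial-fraction decomposition: -13/(11*(x + 5)) + 14/(15*(x + 4)) - 1/(12*(x - 2)) + 73/(220*(x - 6)).
Integrate each term: A/(x−a) contributes A·log|x−a|.

73*log(x - 6)/220 - log(x - 2)/12 + 14*log(x + 4)/15 - 13*log(x + 5)/11 + C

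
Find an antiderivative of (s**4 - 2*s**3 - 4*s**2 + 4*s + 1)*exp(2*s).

(s**4 - 4*s**3 + 2*s**2 + 2*s)*exp(2*s)/2 + C

Use integration by parts with u = s**4 - 2*s**3 - 4*s**2 + 4*s + 1, dv = exp(2*s) ds, so v = exp(2*s)/2.
Apply parts 4 times (tabular method): alternate signs, differentiate u down to 0, integrate dv up.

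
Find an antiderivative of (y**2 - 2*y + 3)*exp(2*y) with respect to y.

(2*y**2 - 6*y + 9)*exp(2*y)/4 + C

Use integration by parts with u = y**2 - 2*y + 3, dv = exp(2*y) dy, so v = exp(2*y)/2.
Apply parts 2 times (tabular method): alternate signs, differentiate u down to 0, integrate dv up.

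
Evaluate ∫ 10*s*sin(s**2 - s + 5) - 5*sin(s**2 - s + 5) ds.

-5*cos(s**2 - s + 5) + C

Let u = s**2 - s + 5, so du = (2*s - 1) ds.
Rewriting, the integral becomes 5·∫ sin(u) du = 5·-cos(u).
Substituting back, u = s**2 - s + 5.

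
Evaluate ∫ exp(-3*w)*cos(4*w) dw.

4*exp(-3*w)*sin(4*w)/25 - 3*exp(-3*w)*cos(4*w)/25 + C

Let I denote the integral. Integrate by parts with u = cos(4*w), dv = exp(-3*w) dw, so v = -exp(-3*w)/3: I = -exp(-3*w)*cos(4*w)/3 − (4/3)·∫ exp(-3*w)*sin(4*w) dw.
Apply parts again with u = sin(4*w), dv = exp(-3*w) dw: ∫ exp(-3*w)*sin(4*w) dw = -exp(-3*w)*sin(4*w)/3 + (4/3)·I. Substituting back brings back I: I = 4*exp(-3*w)*sin(4*w)/9 - exp(-3*w)*cos(4*w)/3 − (16/9)·I.
Solving for I: (1 + 16/9)·I equals the remaining terms, so I = (9/25)·(4*exp(-3*w)*sin(4*w)/9 - exp(-3*w)*cos(4*w)/3).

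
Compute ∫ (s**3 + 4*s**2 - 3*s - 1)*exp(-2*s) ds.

Use integration by parts with u = s**3 + 4*s**2 - 3*s - 1, dv = exp(-2*s) ds, so v = -exp(-2*s)/2.
Apply parts 3 times (tabular method): alternate signs, differentiate u down to 0, integrate dv up.

(-4*s**3 - 22*s**2 - 10*s - 1)*exp(-2*s)/8 + C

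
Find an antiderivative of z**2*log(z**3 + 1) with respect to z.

z**3*log(z**3 + 1)/3 - z**3/3 + log(z**3 + 1)/3 + C

Let u = z**3 + 1, so du = (3*z**2) dz.
The integral becomes (1/3)·∫ log(u) du; integrate by parts with u′=log(u), dv′=du.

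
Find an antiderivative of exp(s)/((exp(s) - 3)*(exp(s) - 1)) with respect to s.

Let u = e^s, du = e^s ds.
The integral becomes ∫ du/((u-3)(u-1)); decompose into partial fractions.

log(exp(s) - 3)/2 - log(exp(s) - 1)/2 + C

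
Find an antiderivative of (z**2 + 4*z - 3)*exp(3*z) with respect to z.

(9*z**2 + 30*z - 37)*exp(3*z)/27 + C

Use integration by parts with u = z**2 + 4*z - 3, dv = exp(3*z) dz, so v = exp(3*z)/3.
Apply parts 2 times (tabular method): alternate signs, differentiate u down to 0, integrate dv up.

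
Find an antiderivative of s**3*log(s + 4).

Use integration by parts with u = log(s + 4), dv = s**3 ds.
Then du = 1/(s + 4) ds and v = s**4/4.

s**4*log(s + 4)/4 - s**4/16 + s**3/3 - 2*s**2 + 16*s - 64*log(s + 4) + C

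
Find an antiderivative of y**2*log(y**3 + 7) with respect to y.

y**3*log(y**3 + 7)/3 - y**3/3 + 7*log(y**3 + 7)/3 + C

Let u = y**3 + 7, so du = (3*y**2) dy.
The integral becomes (1/3)·∫ log(u) du; integrate by parts with u′=log(u), dv′=du.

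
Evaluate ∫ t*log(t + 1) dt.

t**2*log(t + 1)/2 - t**2/4 + t/2 - log(t + 1)/2 + C

Use integration by parts with u = log(t + 1), dv = t dt.
Then du = 1/(t + 1) dt and v = t**2/2.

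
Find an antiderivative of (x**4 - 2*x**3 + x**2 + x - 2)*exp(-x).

Use integration by parts with u = x**4 - 2*x**3 + x**2 + x - 2, dv = exp(-x) dx, so v = -exp(-x).
Apply parts 4 times (tabular method): alternate signs, differentiate u down to 0, integrate dv up.

(-x**4 - 2*x**3 - 7*x**2 - 15*x - 13)*exp(-x) + C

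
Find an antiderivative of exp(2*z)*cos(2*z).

Let I denote the integral. Integrate by parts with u = cos(2*z), dv = exp(2*z) dz, so v = exp(2*z)/2: I = exp(2*z)*cos(2*z)/2 + ∫ exp(2*z)*sin(2*z) dz.
Apply parts again with u = sin(2*z), dv = exp(2*z) dz: ∫ exp(2*z)*sin(2*z) dz = exp(2*z)*sin(2*z)/2 − I. Substituting back brings back I: I = exp(2*z)*sin(2*z)/2 + exp(2*z)*cos(2*z)/2 − I.
Solving for I: (1 + 1)·I equals the remaining terms, so I = (1/2)·(exp(2*z)*sin(2*z)/2 + exp(2*z)*cos(2*z)/2).

exp(2*z)*sin(2*z)/4 + exp(2*z)*cos(2*z)/4 + C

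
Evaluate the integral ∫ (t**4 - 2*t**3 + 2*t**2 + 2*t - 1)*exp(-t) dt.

(-t**4 - 2*t**3 - 8*t**2 - 18*t - 17)*exp(-t) + C

Use integration by parts with u = t**4 - 2*t**3 + 2*t**2 + 2*t - 1, dv = exp(-t) dt, so v = -exp(-t).
Apply parts 4 times (tabular method): alternate signs, differentiate u down to 0, integrate dv up.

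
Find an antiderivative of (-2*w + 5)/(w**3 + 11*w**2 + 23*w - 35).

log(w - 1)/16 - 5*log(w + 5)/4 + 19*log(w + 7)/16 + C

Factor the denominator: (w - 1)*(w + 5)*(w + 7).
Partial-fraction decomposition: 19/(16*(w + 7)) - 5/(4*(w + 5)) + 1/(16*(w - 1)).
Integrate each term: A/(w−a) contributes A·log|w−a|.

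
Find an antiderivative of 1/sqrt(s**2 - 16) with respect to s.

Substitute s = 4·sec(θ), so ds = 4·sec(θ)*tan(θ) dθ and the radical becomes sqrt(s**2 - 16) = 4·tan(θ) by the Pythagorean identity.
Integrate the resulting trig expression in θ, then back-substitute sec(θ) = s/4, tan(θ) = sqrt(s**2 - 16)/4 (absorbing any constant into C).

log(s + sqrt(s**2 - 16)) + C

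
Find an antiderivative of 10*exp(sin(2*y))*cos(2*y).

Let u = sin(2*y), so du = (2*cos(2*y)) dy.
Rewriting, the integral becomes 5·∫ e^u du = 5·e^u.
Substituting back, u = sin(2*y).

5*exp(sin(2*y)) + C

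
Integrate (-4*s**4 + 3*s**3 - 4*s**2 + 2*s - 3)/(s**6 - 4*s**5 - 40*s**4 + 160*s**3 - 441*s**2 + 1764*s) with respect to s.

Factor the denominator: s*(s - 7)*(s - 4)*(s + 7)*(s**2 + 9).
Partial-fraction decomposition: (313*s - 1173)/(4350*(s**2 + 9)) + 17/(98*(s + 7)) + 27/(100*(s - 4)) - 730/(1421*(s - 7)) - 1/(588*s).
Integrate each term; A/(s−a) gives A·log|s−a|; the (Bs+D)/(s²+p²) term gives a log and an atan.

-log(s)/588 - 730*log(s - 7)/1421 + 27*log(s - 4)/100 + 17*log(s + 7)/98 + 313*log(s**2 + 9)/8700 - 391*atan(s/3)/4350 + C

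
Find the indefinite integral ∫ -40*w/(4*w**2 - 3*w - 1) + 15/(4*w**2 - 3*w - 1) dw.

Let u = 4*w**2 - 3*w - 1, so du = (8*w - 3) dw.
Rewriting, the integral becomes -5·∫ 1/u du = -5·log(u).
Substituting back, u = 4*w**2 - 3*w - 1.

-5*log(4*w**2 - 3*w - 1) + C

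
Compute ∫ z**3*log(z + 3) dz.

Use integration by parts with u = log(z + 3), dv = z**3 dz.
Then du = 1/(z + 3) dz and v = z**4/4.

z**4*log(z + 3)/4 - z**4/16 + z**3/4 - 9*z**2/8 + 27*z/4 - 81*log(z + 3)/4 + C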